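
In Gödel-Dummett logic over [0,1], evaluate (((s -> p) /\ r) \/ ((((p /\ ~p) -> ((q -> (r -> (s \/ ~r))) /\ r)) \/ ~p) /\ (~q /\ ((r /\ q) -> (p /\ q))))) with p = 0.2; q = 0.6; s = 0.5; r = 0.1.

0.10

(s -> p): 0.5 > 0.2, so result = 0.2
((s -> p) /\ r) = min(0.2, 0.1) = 0.1
~p: Gödel ¬ of 0.2 = 0 (operand ≠ 0)
(p /\ ~p) = min(0.2, 0) = 0
~r: Gödel ¬ of 0.1 = 0 (operand ≠ 0)
(s \/ ~r) = max(0.5, 0) = 0.5
(r -> (s \/ ~r)): 0.1 ≤ 0.5, so result = 1
(q -> (r -> (s \/ ~r))): 0.6 ≤ 1, so result = 1
((q -> (r -> (s \/ ~r))) /\ r) = min(1, 0.1) = 0.1
((p /\ ~p) -> ((q -> (r -> (s \/ ~r))) /\ r)): 0 ≤ 0.1, so result = 1
~p: Gödel ¬ of 0.2 = 0 (operand ≠ 0)
(((p /\ ~p) -> ((q -> (r -> (s \/ ~r))) /\ r)) \/ ~p) = max(1, 0) = 1
~q: Gödel ¬ of 0.6 = 0 (operand ≠ 0)
(r /\ q) = min(0.1, 0.6) = 0.1
(p /\ q) = min(0.2, 0.6) = 0.2
((r /\ q) -> (p /\ q)): 0.1 ≤ 0.2, so result = 1
(~q /\ ((r /\ q) -> (p /\ q))) = min(0, 1) = 0
((((p /\ ~p) -> ((q -> (r -> (s \/ ~r))) /\ r)) \/ ~p) /\ (~q /\ ((r /\ q) -> (p /\ q)))) = min(1, 0) = 0
(((s -> p) /\ r) \/ ((((p /\ ~p) -> ((q -> (r -> (s \/ ~r))) /\ r)) \/ ~p) /\ (~q /\ ((r /\ q) -> (p /\ q))))) = max(0.1, 0) = 0.1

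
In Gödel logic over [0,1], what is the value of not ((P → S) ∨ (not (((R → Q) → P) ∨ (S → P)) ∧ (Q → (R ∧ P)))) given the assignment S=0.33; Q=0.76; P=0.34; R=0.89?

(P → S): 0.34 > 0.33, so result = 0.33
(R → Q): 0.89 > 0.76, so result = 0.76
((R → Q) → P): 0.76 > 0.34, so result = 0.34
(S → P): 0.33 ≤ 0.34, so result = 1
(((R → Q) → P) ∨ (S → P)) = max(0.34, 1) = 1
not (((R → Q) → P) ∨ (S → P)): Gödel ¬ of 1 = 0 (operand ≠ 0)
(R ∧ P) = min(0.89, 0.34) = 0.34
(Q → (R ∧ P)): 0.76 > 0.34, so result = 0.34
(not (((R → Q) → P) ∨ (S → P)) ∧ (Q → (R ∧ P))) = min(0, 0.34) = 0
((P → S) ∨ (not (((R → Q) → P) ∨ (S → P)) ∧ (Q → (R ∧ P)))) = max(0.33, 0) = 0.33
not ((P → S) ∨ (not (((R → Q) → P) ∨ (S → P)) ∧ (Q → (R ∧ P)))): Gödel ¬ of 0.33 = 0 (operand ≠ 0)

0.00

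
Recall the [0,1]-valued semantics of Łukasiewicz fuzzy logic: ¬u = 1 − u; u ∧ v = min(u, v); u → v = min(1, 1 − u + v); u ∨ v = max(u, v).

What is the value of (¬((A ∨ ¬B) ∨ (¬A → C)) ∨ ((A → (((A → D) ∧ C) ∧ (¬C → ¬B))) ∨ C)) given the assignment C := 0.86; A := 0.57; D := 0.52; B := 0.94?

¬B: Łukasiewicz ¬ gives 1 − 0.94 = 0.06
(A ∨ ¬B) = max(0.57, 0.06) = 0.57
¬A: Łukasiewicz ¬ gives 1 − 0.57 = 0.43
(¬A → C): min(1, 1 − 0.43 + 0.86) = 1
((A ∨ ¬B) ∨ (¬A → C)) = max(0.57, 1) = 1
¬((A ∨ ¬B) ∨ (¬A → C)): Łukasiewicz ¬ gives 1 − 1 = 0
(A → D): min(1, 1 − 0.57 + 0.52) = 0.95
((A → D) ∧ C) = min(0.95, 0.86) = 0.86
¬C: Łukasiewicz ¬ gives 1 − 0.86 = 0.14
¬B: Łukasiewicz ¬ gives 1 − 0.94 = 0.06
(¬C → ¬B): min(1, 1 − 0.14 + 0.06) = 0.92
(((A → D) ∧ C) ∧ (¬C → ¬B)) = min(0.86, 0.92) = 0.86
(A → (((A → D) ∧ C) ∧ (¬C → ¬B))): min(1, 1 − 0.57 + 0.86) = 1
((A → (((A → D) ∧ C) ∧ (¬C → ¬B))) ∨ C) = max(1, 0.86) = 1
(¬((A ∨ ¬B) ∨ (¬A → C)) ∨ ((A → (((A → D) ∧ C) ∧ (¬C → ¬B))) ∨ C)) = max(0, 1) = 1

1.00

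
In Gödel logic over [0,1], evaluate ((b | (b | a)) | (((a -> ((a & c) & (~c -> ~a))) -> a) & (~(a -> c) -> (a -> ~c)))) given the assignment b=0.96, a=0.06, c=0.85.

0.96

(b | a) = max(0.96, 0.06) = 0.96
(b | (b | a)) = max(0.96, 0.96) = 0.96
(a & c) = min(0.06, 0.85) = 0.06
~c: Gödel ¬ of 0.85 = 0 (operand ≠ 0)
~a: Gödel ¬ of 0.06 = 0 (operand ≠ 0)
(~c -> ~a): 0 ≤ 0, so result = 1
((a & c) & (~c -> ~a)) = min(0.06, 1) = 0.06
(a -> ((a & c) & (~c -> ~a))): 0.06 ≤ 0.06, so result = 1
((a -> ((a & c) & (~c -> ~a))) -> a): 1 > 0.06, so result = 0.06
(a -> c): 0.06 ≤ 0.85, so result = 1
~(a -> c): Gödel ¬ of 1 = 0 (operand ≠ 0)
~c: Gödel ¬ of 0.85 = 0 (operand ≠ 0)
(a -> ~c): 0.06 > 0, so result = 0
(~(a -> c) -> (a -> ~c)): 0 ≤ 0, so result = 1
(((a -> ((a & c) & (~c -> ~a))) -> a) & (~(a -> c) -> (a -> ~c))) = min(0.06, 1) = 0.06
((b | (b | a)) | (((a -> ((a & c) & (~c -> ~a))) -> a) & (~(a -> c) -> (a -> ~c)))) = max(0.96, 0.06) = 0.96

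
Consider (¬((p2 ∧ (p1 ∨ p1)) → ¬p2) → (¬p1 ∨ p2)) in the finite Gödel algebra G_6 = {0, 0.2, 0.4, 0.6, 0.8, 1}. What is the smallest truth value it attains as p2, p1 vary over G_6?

The minimum is attained at p2 = 0.2, p1 = 0.2:
  (p1 ∨ p1) = max(0.2, 0.2) = 0.2
  (p2 ∧ (p1 ∨ p1)) = min(0.2, 0.2) = 0.2
  ¬p2: Gödel ¬ of 0.2 = 0 (operand ≠ 0)
  ((p2 ∧ (p1 ∨ p1)) → ¬p2): 0.2 > 0, so result = 0
  ¬((p2 ∧ (p1 ∨ p1)) → ¬p2): Gödel ¬ of 0 = 1 (operand is 0)
  ¬p1: Gödel ¬ of 0.2 = 0 (operand ≠ 0)
  (¬p1 ∨ p2) = max(0, 0.2) = 0.2
  (¬((p2 ∧ (p1 ∨ p1)) → ¬p2) → (¬p1 ∨ p2)): 1 > 0.2, so result = 0.2
Checking all 36 assignments confirms none give a value below 0.20.

0.20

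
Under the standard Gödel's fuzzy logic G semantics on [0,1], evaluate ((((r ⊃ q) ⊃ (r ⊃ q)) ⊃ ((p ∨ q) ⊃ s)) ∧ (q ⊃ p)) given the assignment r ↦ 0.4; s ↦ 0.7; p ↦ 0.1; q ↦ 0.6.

(r ⊃ q): 0.4 ≤ 0.6, so result = 1
(r ⊃ q): 0.4 ≤ 0.6, so result = 1
((r ⊃ q) ⊃ (r ⊃ q)): 1 ≤ 1, so result = 1
(p ∨ q) = max(0.1, 0.6) = 0.6
((p ∨ q) ⊃ s): 0.6 ≤ 0.7, so result = 1
(((r ⊃ q) ⊃ (r ⊃ q)) ⊃ ((p ∨ q) ⊃ s)): 1 ≤ 1, so result = 1
(q ⊃ p): 0.6 > 0.1, so result = 0.1
((((r ⊃ q) ⊃ (r ⊃ q)) ⊃ ((p ∨ q) ⊃ s)) ∧ (q ⊃ p)) = min(1, 0.1) = 0.1

0.10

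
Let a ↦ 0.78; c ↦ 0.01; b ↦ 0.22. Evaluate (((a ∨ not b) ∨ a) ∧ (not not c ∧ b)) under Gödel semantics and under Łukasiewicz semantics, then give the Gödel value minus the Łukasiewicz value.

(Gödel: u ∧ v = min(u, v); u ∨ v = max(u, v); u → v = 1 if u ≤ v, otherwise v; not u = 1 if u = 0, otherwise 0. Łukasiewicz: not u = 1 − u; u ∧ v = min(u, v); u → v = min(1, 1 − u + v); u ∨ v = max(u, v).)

0.21

Gödel evaluation:
  not b: Gödel ¬ of 0.22 = 0 (operand ≠ 0)
  (a ∨ not b) = max(0.78, 0) = 0.78
  ((a ∨ not b) ∨ a) = max(0.78, 0.78) = 0.78
  not c: Gödel ¬ of 0.01 = 0 (operand ≠ 0)
  not not c: Gödel ¬ of 0 = 1 (operand is 0)
  (not not c ∧ b) = min(1, 0.22) = 0.22
  (((a ∨ not b) ∨ a) ∧ (not not c ∧ b)) = min(0.78, 0.22) = 0.22
  Gödel value = 0.22
Łukasiewicz evaluation:
  not b: Łukasiewicz ¬ gives 1 − 0.22 = 0.78
  (a ∨ not b) = max(0.78, 0.78) = 0.78
  ((a ∨ not b) ∨ a) = max(0.78, 0.78) = 0.78
  not c: Łukasiewicz ¬ gives 1 − 0.01 = 0.99
  not not c: Łukasiewicz ¬ gives 1 − 0.99 = 0.01
  (not not c ∧ b) = min(0.01, 0.22) = 0.01
  (((a ∨ not b) ∨ a) ∧ (not not c ∧ b)) = min(0.78, 0.01) = 0.01
  Łukasiewicz value = 0.01
Difference: 0.22 − 0.01 = 0.21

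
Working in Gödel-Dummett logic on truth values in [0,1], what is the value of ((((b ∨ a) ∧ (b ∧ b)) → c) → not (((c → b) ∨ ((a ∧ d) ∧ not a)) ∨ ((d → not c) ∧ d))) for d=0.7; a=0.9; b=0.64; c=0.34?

(b ∨ a) = max(0.64, 0.9) = 0.9
(b ∧ b) = min(0.64, 0.64) = 0.64
((b ∨ a) ∧ (b ∧ b)) = min(0.9, 0.64) = 0.64
(((b ∨ a) ∧ (b ∧ b)) → c): 0.64 > 0.34, so result = 0.34
(c → b): 0.34 ≤ 0.64, so result = 1
(a ∧ d) = min(0.9, 0.7) = 0.7
not a: Gödel ¬ of 0.9 = 0 (operand ≠ 0)
((a ∧ d) ∧ not a) = min(0.7, 0) = 0
((c → b) ∨ ((a ∧ d) ∧ not a)) = max(1, 0) = 1
not c: Gödel ¬ of 0.34 = 0 (operand ≠ 0)
(d → not c): 0.7 > 0, so result = 0
((d → not c) ∧ d) = min(0, 0.7) = 0
(((c → b) ∨ ((a ∧ d) ∧ not a)) ∨ ((d → not c) ∧ d)) = max(1, 0) = 1
not (((c → b) ∨ ((a ∧ d) ∧ not a)) ∨ ((d → not c) ∧ d)): Gödel ¬ of 1 = 0 (operand ≠ 0)
((((b ∨ a) ∧ (b ∧ b)) → c) → not (((c → b) ∨ ((a ∧ d) ∧ not a)) ∨ ((d → not c) ∧ d))): 0.34 > 0, so result = 0

0.00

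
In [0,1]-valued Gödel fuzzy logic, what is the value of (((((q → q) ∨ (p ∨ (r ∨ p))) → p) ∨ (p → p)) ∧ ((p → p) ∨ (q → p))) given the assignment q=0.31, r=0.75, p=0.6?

1.00

(q → q): 0.31 ≤ 0.31, so result = 1
(r ∨ p) = max(0.75, 0.6) = 0.75
(p ∨ (r ∨ p)) = max(0.6, 0.75) = 0.75
((q → q) ∨ (p ∨ (r ∨ p))) = max(1, 0.75) = 1
(((q → q) ∨ (p ∨ (r ∨ p))) → p): 1 > 0.6, so result = 0.6
(p → p): 0.6 ≤ 0.6, so result = 1
((((q → q) ∨ (p ∨ (r ∨ p))) → p) ∨ (p → p)) = max(0.6, 1) = 1
(p → p): 0.6 ≤ 0.6, so result = 1
(q → p): 0.31 ≤ 0.6, so result = 1
((p → p) ∨ (q → p)) = max(1, 1) = 1
(((((q → q) ∨ (p ∨ (r ∨ p))) → p) ∨ (p → p)) ∧ ((p → p) ∨ (q → p))) = min(1, 1) = 1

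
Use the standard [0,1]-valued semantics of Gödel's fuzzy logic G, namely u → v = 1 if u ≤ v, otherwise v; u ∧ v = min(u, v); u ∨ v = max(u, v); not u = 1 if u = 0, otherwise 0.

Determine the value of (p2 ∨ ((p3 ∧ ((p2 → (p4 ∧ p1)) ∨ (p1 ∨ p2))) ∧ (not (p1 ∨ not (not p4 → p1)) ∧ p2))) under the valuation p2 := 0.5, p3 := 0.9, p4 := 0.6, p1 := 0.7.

(p4 ∧ p1) = min(0.6, 0.7) = 0.6
(p2 → (p4 ∧ p1)): 0.5 ≤ 0.6, so result = 1
(p1 ∨ p2) = max(0.7, 0.5) = 0.7
((p2 → (p4 ∧ p1)) ∨ (p1 ∨ p2)) = max(1, 0.7) = 1
(p3 ∧ ((p2 → (p4 ∧ p1)) ∨ (p1 ∨ p2))) = min(0.9, 1) = 0.9
not p4: Gödel ¬ of 0.6 = 0 (operand ≠ 0)
(not p4 → p1): 0 ≤ 0.7, so result = 1
not (not p4 → p1): Gödel ¬ of 1 = 0 (operand ≠ 0)
(p1 ∨ not (not p4 → p1)) = max(0.7, 0) = 0.7
not (p1 ∨ not (not p4 → p1)): Gödel ¬ of 0.7 = 0 (operand ≠ 0)
(not (p1 ∨ not (not p4 → p1)) ∧ p2) = min(0, 0.5) = 0
((p3 ∧ ((p2 → (p4 ∧ p1)) ∨ (p1 ∨ p2))) ∧ (not (p1 ∨ not (not p4 → p1)) ∧ p2)) = min(0.9, 0) = 0
(p2 ∨ ((p3 ∧ ((p2 → (p4 ∧ p1)) ∨ (p1 ∨ p2))) ∧ (not (p1 ∨ not (not p4 → p1)) ∧ p2))) = max(0.5, 0) = 0.5

0.50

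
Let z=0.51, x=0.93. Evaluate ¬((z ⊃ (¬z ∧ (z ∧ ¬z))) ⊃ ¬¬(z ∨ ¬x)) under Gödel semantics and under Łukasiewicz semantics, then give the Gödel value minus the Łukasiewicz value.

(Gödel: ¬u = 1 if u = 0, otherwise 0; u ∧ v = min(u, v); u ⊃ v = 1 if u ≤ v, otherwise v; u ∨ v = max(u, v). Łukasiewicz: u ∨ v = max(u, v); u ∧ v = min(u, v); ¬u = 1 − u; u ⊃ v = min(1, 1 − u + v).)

Gödel evaluation:
  ¬z: Gödel ¬ of 0.51 = 0 (operand ≠ 0)
  ¬z: Gödel ¬ of 0.51 = 0 (operand ≠ 0)
  (z ∧ ¬z) = min(0.51, 0) = 0
  (¬z ∧ (z ∧ ¬z)) = min(0, 0) = 0
  (z ⊃ (¬z ∧ (z ∧ ¬z))): 0.51 > 0, so result = 0
  ¬x: Gödel ¬ of 0.93 = 0 (operand ≠ 0)
  (z ∨ ¬x) = max(0.51, 0) = 0.51
  ¬(z ∨ ¬x): Gödel ¬ of 0.51 = 0 (operand ≠ 0)
  ¬¬(z ∨ ¬x): Gödel ¬ of 0 = 1 (operand is 0)
  ((z ⊃ (¬z ∧ (z ∧ ¬z))) ⊃ ¬¬(z ∨ ¬x)): 0 ≤ 1, so result = 1
  ¬((z ⊃ (¬z ∧ (z ∧ ¬z))) ⊃ ¬¬(z ∨ ¬x)): Gödel ¬ of 1 = 0 (operand ≠ 0)
  Gödel value = 0
Łukasiewicz evaluation:
  ¬z: Łukasiewicz ¬ gives 1 − 0.51 = 0.49
  ¬z: Łukasiewicz ¬ gives 1 − 0.51 = 0.49
  (z ∧ ¬z) = min(0.51, 0.49) = 0.49
  (¬z ∧ (z ∧ ¬z)) = min(0.49, 0.49) = 0.49
  (z ⊃ (¬z ∧ (z ∧ ¬z))): min(1, 1 − 0.51 + 0.49) = 0.98
  ¬x: Łukasiewicz ¬ gives 1 − 0.93 = 0.07
  (z ∨ ¬x) = max(0.51, 0.07) = 0.51
  ¬(z ∨ ¬x): Łukasiewicz ¬ gives 1 − 0.51 = 0.49
  ¬¬(z ∨ ¬x): Łukasiewicz ¬ gives 1 − 0.49 = 0.51
  ((z ⊃ (¬z ∧ (z ∧ ¬z))) ⊃ ¬¬(z ∨ ¬x)): min(1, 1 − 0.98 + 0.51) = 0.53
  ¬((z ⊃ (¬z ∧ (z ∧ ¬z))) ⊃ ¬¬(z ∨ ¬x)): Łukasiewicz ¬ gives 1 − 0.53 = 0.47
  Łukasiewicz value = 0.47
Difference: 0 − 0.47 = -0.47

-0.47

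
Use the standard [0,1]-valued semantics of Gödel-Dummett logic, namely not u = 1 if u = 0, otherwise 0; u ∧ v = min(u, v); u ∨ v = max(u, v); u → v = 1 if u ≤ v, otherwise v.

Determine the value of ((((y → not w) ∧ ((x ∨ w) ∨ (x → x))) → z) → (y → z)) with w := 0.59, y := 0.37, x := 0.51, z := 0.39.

not w: Gödel ¬ of 0.59 = 0 (operand ≠ 0)
(y → not w): 0.37 > 0, so result = 0
(x ∨ w) = max(0.51, 0.59) = 0.59
(x → x): 0.51 ≤ 0.51, so result = 1
((x ∨ w) ∨ (x → x)) = max(0.59, 1) = 1
((y → not w) ∧ ((x ∨ w) ∨ (x → x))) = min(0, 1) = 0
(((y → not w) ∧ ((x ∨ w) ∨ (x → x))) → z): 0 ≤ 0.39, so result = 1
(y → z): 0.37 ≤ 0.39, so result = 1
((((y → not w) ∧ ((x ∨ w) ∨ (x → x))) → z) → (y → z)): 1 ≤ 1, so result = 1

1.00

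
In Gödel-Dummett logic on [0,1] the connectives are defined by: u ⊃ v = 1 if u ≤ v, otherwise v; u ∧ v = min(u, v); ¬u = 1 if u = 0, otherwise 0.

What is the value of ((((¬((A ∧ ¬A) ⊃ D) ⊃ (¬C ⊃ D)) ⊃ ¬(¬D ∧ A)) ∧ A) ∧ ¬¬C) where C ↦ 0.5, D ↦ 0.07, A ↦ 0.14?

¬A: Gödel ¬ of 0.14 = 0 (operand ≠ 0)
(A ∧ ¬A) = min(0.14, 0) = 0
((A ∧ ¬A) ⊃ D): 0 ≤ 0.07, so result = 1
¬((A ∧ ¬A) ⊃ D): Gödel ¬ of 1 = 0 (operand ≠ 0)
¬C: Gödel ¬ of 0.5 = 0 (operand ≠ 0)
(¬C ⊃ D): 0 ≤ 0.07, so result = 1
(¬((A ∧ ¬A) ⊃ D) ⊃ (¬C ⊃ D)): 0 ≤ 1, so result = 1
¬D: Gödel ¬ of 0.07 = 0 (operand ≠ 0)
(¬D ∧ A) = min(0, 0.14) = 0
¬(¬D ∧ A): Gödel ¬ of 0 = 1 (operand is 0)
((¬((A ∧ ¬A) ⊃ D) ⊃ (¬C ⊃ D)) ⊃ ¬(¬D ∧ A)): 1 ≤ 1, so result = 1
(((¬((A ∧ ¬A) ⊃ D) ⊃ (¬C ⊃ D)) ⊃ ¬(¬D ∧ A)) ∧ A) = min(1, 0.14) = 0.14
¬C: Gödel ¬ of 0.5 = 0 (operand ≠ 0)
¬¬C: Gödel ¬ of 0 = 1 (operand is 0)
((((¬((A ∧ ¬A) ⊃ D) ⊃ (¬C ⊃ D)) ⊃ ¬(¬D ∧ A)) ∧ A) ∧ ¬¬C) = min(0.14, 1) = 0.14

0.14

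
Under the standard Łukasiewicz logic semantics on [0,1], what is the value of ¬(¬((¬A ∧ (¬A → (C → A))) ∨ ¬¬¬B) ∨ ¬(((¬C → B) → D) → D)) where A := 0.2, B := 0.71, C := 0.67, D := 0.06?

0.73

¬A: Łukasiewicz ¬ gives 1 − 0.2 = 0.8
¬A: Łukasiewicz ¬ gives 1 − 0.2 = 0.8
(C → A): min(1, 1 − 0.67 + 0.2) = 0.53
(¬A → (C → A)): min(1, 1 − 0.8 + 0.53) = 0.73
(¬A ∧ (¬A → (C → A))) = min(0.8, 0.73) = 0.73
¬B: Łukasiewicz ¬ gives 1 − 0.71 = 0.29
¬¬B: Łukasiewicz ¬ gives 1 − 0.29 = 0.71
¬¬¬B: Łukasiewicz ¬ gives 1 − 0.71 = 0.29
((¬A ∧ (¬A → (C → A))) ∨ ¬¬¬B) = max(0.73, 0.29) = 0.73
¬((¬A ∧ (¬A → (C → A))) ∨ ¬¬¬B): Łukasiewicz ¬ gives 1 − 0.73 = 0.27
¬C: Łukasiewicz ¬ gives 1 − 0.67 = 0.33
(¬C → B): min(1, 1 − 0.33 + 0.71) = 1
((¬C → B) → D): min(1, 1 − 1 + 0.06) = 0.06
(((¬C → B) → D) → D): min(1, 1 − 0.06 + 0.06) = 1
¬(((¬C → B) → D) → D): Łukasiewicz ¬ gives 1 − 1 = 0
(¬((¬A ∧ (¬A → (C → A))) ∨ ¬¬¬B) ∨ ¬(((¬C → B) → D) → D)) = max(0.27, 0) = 0.27
¬(¬((¬A ∧ (¬A → (C → A))) ∨ ¬¬¬B) ∨ ¬(((¬C → B) → D) → D)): Łukasiewicz ¬ gives 1 − 0.27 = 0.73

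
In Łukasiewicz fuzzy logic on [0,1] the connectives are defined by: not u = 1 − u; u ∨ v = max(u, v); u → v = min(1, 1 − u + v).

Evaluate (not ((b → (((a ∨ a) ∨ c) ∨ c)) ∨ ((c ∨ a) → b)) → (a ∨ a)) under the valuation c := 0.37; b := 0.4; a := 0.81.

1.00

(a ∨ a) = max(0.81, 0.81) = 0.81
((a ∨ a) ∨ c) = max(0.81, 0.37) = 0.81
(((a ∨ a) ∨ c) ∨ c) = max(0.81, 0.37) = 0.81
(b → (((a ∨ a) ∨ c) ∨ c)): min(1, 1 − 0.4 + 0.81) = 1
(c ∨ a) = max(0.37, 0.81) = 0.81
((c ∨ a) → b): min(1, 1 − 0.81 + 0.4) = 0.59
((b → (((a ∨ a) ∨ c) ∨ c)) ∨ ((c ∨ a) → b)) = max(1, 0.59) = 1
not ((b → (((a ∨ a) ∨ c) ∨ c)) ∨ ((c ∨ a) → b)): Łukasiewicz ¬ gives 1 − 1 = 0
(a ∨ a) = max(0.81, 0.81) = 0.81
(not ((b → (((a ∨ a) ∨ c) ∨ c)) ∨ ((c ∨ a) → b)) → (a ∨ a)): min(1, 1 − 0 + 0.81) = 1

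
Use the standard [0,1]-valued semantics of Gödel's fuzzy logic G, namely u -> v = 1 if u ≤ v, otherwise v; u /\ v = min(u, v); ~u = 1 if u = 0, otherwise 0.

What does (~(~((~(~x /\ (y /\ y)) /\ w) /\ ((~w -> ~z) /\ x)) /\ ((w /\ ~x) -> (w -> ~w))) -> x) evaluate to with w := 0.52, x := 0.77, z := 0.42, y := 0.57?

0.77

~x: Gödel ¬ of 0.77 = 0 (operand ≠ 0)
(y /\ y) = min(0.57, 0.57) = 0.57
(~x /\ (y /\ y)) = min(0, 0.57) = 0
~(~x /\ (y /\ y)): Gödel ¬ of 0 = 1 (operand is 0)
(~(~x /\ (y /\ y)) /\ w) = min(1, 0.52) = 0.52
~w: Gödel ¬ of 0.52 = 0 (operand ≠ 0)
~z: Gödel ¬ of 0.42 = 0 (operand ≠ 0)
(~w -> ~z): 0 ≤ 0, so result = 1
((~w -> ~z) /\ x) = min(1, 0.77) = 0.77
((~(~x /\ (y /\ y)) /\ w) /\ ((~w -> ~z) /\ x)) = min(0.52, 0.77) = 0.52
~((~(~x /\ (y /\ y)) /\ w) /\ ((~w -> ~z) /\ x)): Gödel ¬ of 0.52 = 0 (operand ≠ 0)
~x: Gödel ¬ of 0.77 = 0 (operand ≠ 0)
(w /\ ~x) = min(0.52, 0) = 0
~w: Gödel ¬ of 0.52 = 0 (operand ≠ 0)
(w -> ~w): 0.52 > 0, so result = 0
((w /\ ~x) -> (w -> ~w)): 0 ≤ 0, so result = 1
(~((~(~x /\ (y /\ y)) /\ w) /\ ((~w -> ~z) /\ x)) /\ ((w /\ ~x) -> (w -> ~w))) = min(0, 1) = 0
~(~((~(~x /\ (y /\ y)) /\ w) /\ ((~w -> ~z) /\ x)) /\ ((w /\ ~x) -> (w -> ~w))): Gödel ¬ of 0 = 1 (operand is 0)
(~(~((~(~x /\ (y /\ y)) /\ w) /\ ((~w -> ~z) /\ x)) /\ ((w /\ ~x) -> (w -> ~w))) -> x): 1 > 0.77, so result = 0.77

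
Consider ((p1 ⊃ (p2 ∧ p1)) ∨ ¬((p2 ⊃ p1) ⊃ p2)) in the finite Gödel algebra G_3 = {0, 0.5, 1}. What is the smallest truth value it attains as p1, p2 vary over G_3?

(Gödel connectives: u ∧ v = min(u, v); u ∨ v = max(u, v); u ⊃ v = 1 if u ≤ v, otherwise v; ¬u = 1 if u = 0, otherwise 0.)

0.50

The minimum is attained at p1 = 1, p2 = 0.5:
  (p2 ∧ p1) = min(0.5, 1) = 0.5
  (p1 ⊃ (p2 ∧ p1)): 1 > 0.5, so result = 0.5
  (p2 ⊃ p1): 0.5 ≤ 1, so result = 1
  ((p2 ⊃ p1) ⊃ p2): 1 > 0.5, so result = 0.5
  ¬((p2 ⊃ p1) ⊃ p2): Gödel ¬ of 0.5 = 0 (operand ≠ 0)
  ((p1 ⊃ (p2 ∧ p1)) ∨ ¬((p2 ⊃ p1) ⊃ p2)) = max(0.5, 0) = 0.5
Checking all 9 assignments confirms none give a value below 0.50.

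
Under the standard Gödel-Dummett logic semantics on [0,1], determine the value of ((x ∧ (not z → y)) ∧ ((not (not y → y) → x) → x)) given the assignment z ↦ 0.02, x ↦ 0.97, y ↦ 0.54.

0.97

not z: Gödel ¬ of 0.02 = 0 (operand ≠ 0)
(not z → y): 0 ≤ 0.54, so result = 1
(x ∧ (not z → y)) = min(0.97, 1) = 0.97
not y: Gödel ¬ of 0.54 = 0 (operand ≠ 0)
(not y → y): 0 ≤ 0.54, so result = 1
not (not y → y): Gödel ¬ of 1 = 0 (operand ≠ 0)
(not (not y → y) → x): 0 ≤ 0.97, so result = 1
((not (not y → y) → x) → x): 1 > 0.97, so result = 0.97
((x ∧ (not z → y)) ∧ ((not (not y → y) → x) → x)) = min(0.97, 0.97) = 0.97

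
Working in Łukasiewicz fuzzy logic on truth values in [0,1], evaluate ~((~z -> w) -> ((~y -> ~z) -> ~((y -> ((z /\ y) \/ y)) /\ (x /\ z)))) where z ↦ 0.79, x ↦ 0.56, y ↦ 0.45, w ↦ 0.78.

0.22

~z: Łukasiewicz ¬ gives 1 − 0.79 = 0.21
(~z -> w): min(1, 1 − 0.21 + 0.78) = 1
~y: Łukasiewicz ¬ gives 1 − 0.45 = 0.55
~z: Łukasiewicz ¬ gives 1 − 0.79 = 0.21
(~y -> ~z): min(1, 1 − 0.55 + 0.21) = 0.66
(z /\ y) = min(0.79, 0.45) = 0.45
((z /\ y) \/ y) = max(0.45, 0.45) = 0.45
(y -> ((z /\ y) \/ y)): min(1, 1 − 0.45 + 0.45) = 1
(x /\ z) = min(0.56, 0.79) = 0.56
((y -> ((z /\ y) \/ y)) /\ (x /\ z)) = min(1, 0.56) = 0.56
~((y -> ((z /\ y) \/ y)) /\ (x /\ z)): Łukasiewicz ¬ gives 1 − 0.56 = 0.44
((~y -> ~z) -> ~((y -> ((z /\ y) \/ y)) /\ (x /\ z))): min(1, 1 − 0.66 + 0.44) = 0.78
((~z -> w) -> ((~y -> ~z) -> ~((y -> ((z /\ y) \/ y)) /\ (x /\ z)))): min(1, 1 − 1 + 0.78) = 0.78
~((~z -> w) -> ((~y -> ~z) -> ~((y -> ((z /\ y) \/ y)) /\ (x /\ z)))): Łukasiewicz ¬ gives 1 − 0.78 = 0.22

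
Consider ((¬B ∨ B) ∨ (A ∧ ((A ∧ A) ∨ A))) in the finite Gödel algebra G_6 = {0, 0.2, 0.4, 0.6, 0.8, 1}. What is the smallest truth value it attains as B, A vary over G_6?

The minimum is attained at B = 0.2, A = 0:
  ¬B: Gödel ¬ of 0.2 = 0 (operand ≠ 0)
  (¬B ∨ B) = max(0, 0.2) = 0.2
  (A ∧ A) = min(0, 0) = 0
  ((A ∧ A) ∨ A) = max(0, 0) = 0
  (A ∧ ((A ∧ A) ∨ A)) = min(0, 0) = 0
  ((¬B ∨ B) ∨ (A ∧ ((A ∧ A) ∨ A))) = max(0.2, 0) = 0.2
Checking all 36 assignments confirms none give a value below 0.20.

0.20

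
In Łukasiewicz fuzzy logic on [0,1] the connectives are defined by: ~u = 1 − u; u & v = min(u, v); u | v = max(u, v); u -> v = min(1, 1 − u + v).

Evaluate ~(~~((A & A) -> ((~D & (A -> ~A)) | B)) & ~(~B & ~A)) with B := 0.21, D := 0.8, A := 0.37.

(A & A) = min(0.37, 0.37) = 0.37
~D: Łukasiewicz ¬ gives 1 − 0.8 = 0.2
~A: Łukasiewicz ¬ gives 1 − 0.37 = 0.63
(A -> ~A): min(1, 1 − 0.37 + 0.63) = 1
(~D & (A -> ~A)) = min(0.2, 1) = 0.2
((~D & (A -> ~A)) | B) = max(0.2, 0.21) = 0.21
((A & A) -> ((~D & (A -> ~A)) | B)): min(1, 1 − 0.37 + 0.21) = 0.84
~((A & A) -> ((~D & (A -> ~A)) | B)): Łukasiewicz ¬ gives 1 − 0.84 = 0.16
~~((A & A) -> ((~D & (A -> ~A)) | B)): Łukasiewicz ¬ gives 1 − 0.16 = 0.84
~B: Łukasiewicz ¬ gives 1 − 0.21 = 0.79
~A: Łukasiewicz ¬ gives 1 − 0.37 = 0.63
(~B & ~A) = min(0.79, 0.63) = 0.63
~(~B & ~A): Łukasiewicz ¬ gives 1 − 0.63 = 0.37
(~~((A & A) -> ((~D & (A -> ~A)) | B)) & ~(~B & ~A)) = min(0.84, 0.37) = 0.37
~(~~((A & A) -> ((~D & (A -> ~A)) | B)) & ~(~B & ~A)): Łukasiewicz ¬ gives 1 − 0.37 = 0.63

0.63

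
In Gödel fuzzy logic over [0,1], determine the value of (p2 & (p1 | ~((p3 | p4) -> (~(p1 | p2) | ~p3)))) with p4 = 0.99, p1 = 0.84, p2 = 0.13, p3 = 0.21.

0.13

(p3 | p4) = max(0.21, 0.99) = 0.99
(p1 | p2) = max(0.84, 0.13) = 0.84
~(p1 | p2): Gödel ¬ of 0.84 = 0 (operand ≠ 0)
~p3: Gödel ¬ of 0.21 = 0 (operand ≠ 0)
(~(p1 | p2) | ~p3) = max(0, 0) = 0
((p3 | p4) -> (~(p1 | p2) | ~p3)): 0.99 > 0, so result = 0
~((p3 | p4) -> (~(p1 | p2) | ~p3)): Gödel ¬ of 0 = 1 (operand is 0)
(p1 | ~((p3 | p4) -> (~(p1 | p2) | ~p3))) = max(0.84, 1) = 1
(p2 & (p1 | ~((p3 | p4) -> (~(p1 | p2) | ~p3)))) = min(0.13, 1) = 0.13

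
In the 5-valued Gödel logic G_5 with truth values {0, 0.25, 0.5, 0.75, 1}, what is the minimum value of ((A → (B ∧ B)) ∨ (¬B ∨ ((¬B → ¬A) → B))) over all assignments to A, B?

The minimum is attained at A = 0.5, B = 0.25:
  (B ∧ B) = min(0.25, 0.25) = 0.25
  (A → (B ∧ B)): 0.5 > 0.25, so result = 0.25
  ¬B: Gödel ¬ of 0.25 = 0 (operand ≠ 0)
  ¬B: Gödel ¬ of 0.25 = 0 (operand ≠ 0)
  ¬A: Gödel ¬ of 0.5 = 0 (operand ≠ 0)
  (¬B → ¬A): 0 ≤ 0, so result = 1
  ((¬B → ¬A) → B): 1 > 0.25, so result = 0.25
  (¬B ∨ ((¬B → ¬A) → B)) = max(0, 0.25) = 0.25
  ((A → (B ∧ B)) ∨ (¬B ∨ ((¬B → ¬A) → B))) = max(0.25, 0.25) = 0.25
Checking all 25 assignments confirms none give a value below 0.25.

0.25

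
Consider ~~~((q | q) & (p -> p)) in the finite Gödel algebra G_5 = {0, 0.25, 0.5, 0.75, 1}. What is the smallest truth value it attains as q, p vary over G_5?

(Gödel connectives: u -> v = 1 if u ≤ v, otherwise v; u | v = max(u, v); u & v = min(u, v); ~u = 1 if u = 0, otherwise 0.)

0.00

The minimum is attained at q = 0.25, p = 0:
  (q | q) = max(0.25, 0.25) = 0.25
  (p -> p): 0 ≤ 0, so result = 1
  ((q | q) & (p -> p)) = min(0.25, 1) = 0.25
  ~((q | q) & (p -> p)): Gödel ¬ of 0.25 = 0 (operand ≠ 0)
  ~~((q | q) & (p -> p)): Gödel ¬ of 0 = 1 (operand is 0)
  ~~~((q | q) & (p -> p)): Gödel ¬ of 1 = 0 (operand ≠ 0)
Checking all 25 assignments confirms none give a value below 0.00.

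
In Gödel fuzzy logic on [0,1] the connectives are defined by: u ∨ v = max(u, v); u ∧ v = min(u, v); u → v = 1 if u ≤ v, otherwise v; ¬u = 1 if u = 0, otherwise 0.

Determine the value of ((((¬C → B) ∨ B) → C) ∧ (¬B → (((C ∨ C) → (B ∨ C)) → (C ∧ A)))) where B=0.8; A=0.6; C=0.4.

0.40

¬C: Gödel ¬ of 0.4 = 0 (operand ≠ 0)
(¬C → B): 0 ≤ 0.8, so result = 1
((¬C → B) ∨ B) = max(1, 0.8) = 1
(((¬C → B) ∨ B) → C): 1 > 0.4, so result = 0.4
¬B: Gödel ¬ of 0.8 = 0 (operand ≠ 0)
(C ∨ C) = max(0.4, 0.4) = 0.4
(B ∨ C) = max(0.8, 0.4) = 0.8
((C ∨ C) → (B ∨ C)): 0.4 ≤ 0.8, so result = 1
(C ∧ A) = min(0.4, 0.6) = 0.4
(((C ∨ C) → (B ∨ C)) → (C ∧ A)): 1 > 0.4, so result = 0.4
(¬B → (((C ∨ C) → (B ∨ C)) → (C ∧ A))): 0 ≤ 0.4, so result = 1
((((¬C → B) ∨ B) → C) ∧ (¬B → (((C ∨ C) → (B ∨ C)) → (C ∧ A)))) = min(0.4, 1) = 0.4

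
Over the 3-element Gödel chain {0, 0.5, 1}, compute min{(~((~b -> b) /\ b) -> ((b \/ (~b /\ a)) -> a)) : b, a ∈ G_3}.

Every assignment gives 1. For instance at b = 0, a = 0:
  ~b: Gödel ¬ of 0 = 1 (operand is 0)
  (~b -> b): 1 > 0, so result = 0
  ((~b -> b) /\ b) = min(0, 0) = 0
  ~((~b -> b) /\ b): Gödel ¬ of 0 = 1 (operand is 0)
  ~b: Gödel ¬ of 0 = 1 (operand is 0)
  (~b /\ a) = min(1, 0) = 0
  (b \/ (~b /\ a)) = max(0, 0) = 0
  ((b \/ (~b /\ a)) -> a): 0 ≤ 0, so result = 1
  (~((~b -> b) /\ b) -> ((b \/ (~b /\ a)) -> a)): 1 ≤ 1, so result = 1
All 9 assignments give value 1 — the formula is a G_3-tautology.

1.00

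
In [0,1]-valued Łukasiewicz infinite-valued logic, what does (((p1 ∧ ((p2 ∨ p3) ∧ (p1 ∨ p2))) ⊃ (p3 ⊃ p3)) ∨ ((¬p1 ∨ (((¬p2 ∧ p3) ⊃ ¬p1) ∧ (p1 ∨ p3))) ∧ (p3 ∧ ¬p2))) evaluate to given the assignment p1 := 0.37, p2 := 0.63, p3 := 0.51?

(p2 ∨ p3) = max(0.63, 0.51) = 0.63
(p1 ∨ p2) = max(0.37, 0.63) = 0.63
((p2 ∨ p3) ∧ (p1 ∨ p2)) = min(0.63, 0.63) = 0.63
(p1 ∧ ((p2 ∨ p3) ∧ (p1 ∨ p2))) = min(0.37, 0.63) = 0.37
(p3 ⊃ p3): min(1, 1 − 0.51 + 0.51) = 1
((p1 ∧ ((p2 ∨ p3) ∧ (p1 ∨ p2))) ⊃ (p3 ⊃ p3)): min(1, 1 − 0.37 + 1) = 1
¬p1: Łukasiewicz ¬ gives 1 − 0.37 = 0.63
¬p2: Łukasiewicz ¬ gives 1 − 0.63 = 0.37
(¬p2 ∧ p3) = min(0.37, 0.51) = 0.37
¬p1: Łukasiewicz ¬ gives 1 − 0.37 = 0.63
((¬p2 ∧ p3) ⊃ ¬p1): min(1, 1 − 0.37 + 0.63) = 1
(p1 ∨ p3) = max(0.37, 0.51) = 0.51
(((¬p2 ∧ p3) ⊃ ¬p1) ∧ (p1 ∨ p3)) = min(1, 0.51) = 0.51
(¬p1 ∨ (((¬p2 ∧ p3) ⊃ ¬p1) ∧ (p1 ∨ p3))) = max(0.63, 0.51) = 0.63
¬p2: Łukasiewicz ¬ gives 1 − 0.63 = 0.37
(p3 ∧ ¬p2) = min(0.51, 0.37) = 0.37
((¬p1 ∨ (((¬p2 ∧ p3) ⊃ ¬p1) ∧ (p1 ∨ p3))) ∧ (p3 ∧ ¬p2)) = min(0.63, 0.37) = 0.37
(((p1 ∧ ((p2 ∨ p3) ∧ (p1 ∨ p2))) ⊃ (p3 ⊃ p3)) ∨ ((¬p1 ∨ (((¬p2 ∧ p3) ⊃ ¬p1) ∧ (p1 ∨ p3))) ∧ (p3 ∧ ¬p2))) = max(1, 0.37) = 1

1.00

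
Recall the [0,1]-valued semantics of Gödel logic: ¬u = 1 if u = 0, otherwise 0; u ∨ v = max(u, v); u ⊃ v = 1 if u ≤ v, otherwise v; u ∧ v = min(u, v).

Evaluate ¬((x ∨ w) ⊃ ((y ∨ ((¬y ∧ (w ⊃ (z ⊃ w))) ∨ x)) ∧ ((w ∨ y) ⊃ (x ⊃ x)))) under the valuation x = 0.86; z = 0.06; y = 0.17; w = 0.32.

(x ∨ w) = max(0.86, 0.32) = 0.86
¬y: Gödel ¬ of 0.17 = 0 (operand ≠ 0)
(z ⊃ w): 0.06 ≤ 0.32, so result = 1
(w ⊃ (z ⊃ w)): 0.32 ≤ 1, so result = 1
(¬y ∧ (w ⊃ (z ⊃ w))) = min(0, 1) = 0
((¬y ∧ (w ⊃ (z ⊃ w))) ∨ x) = max(0, 0.86) = 0.86
(y ∨ ((¬y ∧ (w ⊃ (z ⊃ w))) ∨ x)) = max(0.17, 0.86) = 0.86
(w ∨ y) = max(0.32, 0.17) = 0.32
(x ⊃ x): 0.86 ≤ 0.86, so result = 1
((w ∨ y) ⊃ (x ⊃ x)): 0.32 ≤ 1, so result = 1
((y ∨ ((¬y ∧ (w ⊃ (z ⊃ w))) ∨ x)) ∧ ((w ∨ y) ⊃ (x ⊃ x))) = min(0.86, 1) = 0.86
((x ∨ w) ⊃ ((y ∨ ((¬y ∧ (w ⊃ (z ⊃ w))) ∨ x)) ∧ ((w ∨ y) ⊃ (x ⊃ x)))): 0.86 ≤ 0.86, so result = 1
¬((x ∨ w) ⊃ ((y ∨ ((¬y ∧ (w ⊃ (z ⊃ w))) ∨ x)) ∧ ((w ∨ y) ⊃ (x ⊃ x)))): Gödel ¬ of 1 = 0 (operand ≠ 0)

0.00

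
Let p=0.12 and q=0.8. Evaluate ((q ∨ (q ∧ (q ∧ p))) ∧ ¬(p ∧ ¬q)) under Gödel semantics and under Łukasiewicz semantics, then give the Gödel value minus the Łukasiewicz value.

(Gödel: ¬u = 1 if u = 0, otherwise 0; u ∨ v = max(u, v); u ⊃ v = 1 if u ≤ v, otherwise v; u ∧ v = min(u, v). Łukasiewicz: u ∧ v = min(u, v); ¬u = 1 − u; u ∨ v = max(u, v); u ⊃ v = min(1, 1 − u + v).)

0.00

Gödel evaluation:
  (q ∧ p) = min(0.8, 0.12) = 0.12
  (q ∧ (q ∧ p)) = min(0.8, 0.12) = 0.12
  (q ∨ (q ∧ (q ∧ p))) = max(0.8, 0.12) = 0.8
  ¬q: Gödel ¬ of 0.8 = 0 (operand ≠ 0)
  (p ∧ ¬q) = min(0.12, 0) = 0
  ¬(p ∧ ¬q): Gödel ¬ of 0 = 1 (operand is 0)
  ((q ∨ (q ∧ (q ∧ p))) ∧ ¬(p ∧ ¬q)) = min(0.8, 1) = 0.8
  Gödel value = 0.8
Łukasiewicz evaluation:
  (q ∧ p) = min(0.8, 0.12) = 0.12
  (q ∧ (q ∧ p)) = min(0.8, 0.12) = 0.12
  (q ∨ (q ∧ (q ∧ p))) = max(0.8, 0.12) = 0.8
  ¬q: Łukasiewicz ¬ gives 1 − 0.8 = 0.2
  (p ∧ ¬q) = min(0.12, 0.2) = 0.12
  ¬(p ∧ ¬q): Łukasiewicz ¬ gives 1 − 0.12 = 0.88
  ((q ∨ (q ∧ (q ∧ p))) ∧ ¬(p ∧ ¬q)) = min(0.8, 0.88) = 0.8
  Łukasiewicz value = 0.8
Difference: 0.8 − 0.8 = 0.00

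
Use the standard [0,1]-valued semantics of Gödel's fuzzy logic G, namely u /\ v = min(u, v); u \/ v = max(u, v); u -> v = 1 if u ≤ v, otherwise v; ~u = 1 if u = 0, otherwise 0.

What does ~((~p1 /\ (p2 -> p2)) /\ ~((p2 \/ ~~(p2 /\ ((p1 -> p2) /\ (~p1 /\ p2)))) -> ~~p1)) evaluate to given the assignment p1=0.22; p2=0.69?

~p1: Gödel ¬ of 0.22 = 0 (operand ≠ 0)
(p2 -> p2): 0.69 ≤ 0.69, so result = 1
(~p1 /\ (p2 -> p2)) = min(0, 1) = 0
(p1 -> p2): 0.22 ≤ 0.69, so result = 1
~p1: Gödel ¬ of 0.22 = 0 (operand ≠ 0)
(~p1 /\ p2) = min(0, 0.69) = 0
((p1 -> p2) /\ (~p1 /\ p2)) = min(1, 0) = 0
(p2 /\ ((p1 -> p2) /\ (~p1 /\ p2))) = min(0.69, 0) = 0
~(p2 /\ ((p1 -> p2) /\ (~p1 /\ p2))): Gödel ¬ of 0 = 1 (operand is 0)
~~(p2 /\ ((p1 -> p2) /\ (~p1 /\ p2))): Gödel ¬ of 1 = 0 (operand ≠ 0)
(p2 \/ ~~(p2 /\ ((p1 -> p2) /\ (~p1 /\ p2)))) = max(0.69, 0) = 0.69
~p1: Gödel ¬ of 0.22 = 0 (operand ≠ 0)
~~p1: Gödel ¬ of 0 = 1 (operand is 0)
((p2 \/ ~~(p2 /\ ((p1 -> p2) /\ (~p1 /\ p2)))) -> ~~p1): 0.69 ≤ 1, so result = 1
~((p2 \/ ~~(p2 /\ ((p1 -> p2) /\ (~p1 /\ p2)))) -> ~~p1): Gödel ¬ of 1 = 0 (operand ≠ 0)
((~p1 /\ (p2 -> p2)) /\ ~((p2 \/ ~~(p2 /\ ((p1 -> p2) /\ (~p1 /\ p2)))) -> ~~p1)) = min(0, 0) = 0
~((~p1 /\ (p2 -> p2)) /\ ~((p2 \/ ~~(p2 /\ ((p1 -> p2) /\ (~p1 /\ p2)))) -> ~~p1)): Gödel ¬ of 0 = 1 (operand is 0)

1.00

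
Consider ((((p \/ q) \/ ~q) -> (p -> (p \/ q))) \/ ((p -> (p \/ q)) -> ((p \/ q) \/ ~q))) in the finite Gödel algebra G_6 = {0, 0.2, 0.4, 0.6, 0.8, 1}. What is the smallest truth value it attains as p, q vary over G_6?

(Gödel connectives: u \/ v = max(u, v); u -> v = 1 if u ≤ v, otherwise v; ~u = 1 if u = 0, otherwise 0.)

1.00

Every assignment gives 1. For instance at p = 0, q = 0:
  (p \/ q) = max(0, 0) = 0
  ~q: Gödel ¬ of 0 = 1 (operand is 0)
  ((p \/ q) \/ ~q) = max(0, 1) = 1
  (p \/ q) = max(0, 0) = 0
  (p -> (p \/ q)): 0 ≤ 0, so result = 1
  (((p \/ q) \/ ~q) -> (p -> (p \/ q))): 1 ≤ 1, so result = 1
  (p \/ q) = max(0, 0) = 0
  (p -> (p \/ q)): 0 ≤ 0, so result = 1
  (p \/ q) = max(0, 0) = 0
  ~q: Gödel ¬ of 0 = 1 (operand is 0)
  ((p \/ q) \/ ~q) = max(0, 1) = 1
  ((p -> (p \/ q)) -> ((p \/ q) \/ ~q)): 1 ≤ 1, so result = 1
  ((((p \/ q) \/ ~q) -> (p -> (p \/ q))) \/ ((p -> (p \/ q)) -> ((p \/ q) \/ ~q))) = max(1, 1) = 1
All 36 assignments give value 1 — the formula is a G_6-tautology.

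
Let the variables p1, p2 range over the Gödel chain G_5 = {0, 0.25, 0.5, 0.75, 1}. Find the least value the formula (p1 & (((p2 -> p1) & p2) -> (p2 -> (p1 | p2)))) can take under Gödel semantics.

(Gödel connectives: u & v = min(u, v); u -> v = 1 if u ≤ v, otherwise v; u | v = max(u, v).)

0.00

The minimum is attained at p1 = 0, p2 = 0:
  (p2 -> p1): 0 ≤ 0, so result = 1
  ((p2 -> p1) & p2) = min(1, 0) = 0
  (p1 | p2) = max(0, 0) = 0
  (p2 -> (p1 | p2)): 0 ≤ 0, so result = 1
  (((p2 -> p1) & p2) -> (p2 -> (p1 | p2))): 0 ≤ 1, so result = 1
  (p1 & (((p2 -> p1) & p2) -> (p2 -> (p1 | p2)))) = min(0, 1) = 0
Checking all 25 assignments confirms none give a value below 0.00.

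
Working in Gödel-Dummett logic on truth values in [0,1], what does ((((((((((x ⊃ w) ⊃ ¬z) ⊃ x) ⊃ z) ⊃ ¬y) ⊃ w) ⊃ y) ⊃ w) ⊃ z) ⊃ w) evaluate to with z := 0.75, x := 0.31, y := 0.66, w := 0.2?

0.20

(x ⊃ w): 0.31 > 0.2, so result = 0.2
¬z: Gödel ¬ of 0.75 = 0 (operand ≠ 0)
((x ⊃ w) ⊃ ¬z): 0.2 > 0, so result = 0
(((x ⊃ w) ⊃ ¬z) ⊃ x): 0 ≤ 0.31, so result = 1
((((x ⊃ w) ⊃ ¬z) ⊃ x) ⊃ z): 1 > 0.75, so result = 0.75
¬y: Gödel ¬ of 0.66 = 0 (operand ≠ 0)
(((((x ⊃ w) ⊃ ¬z) ⊃ x) ⊃ z) ⊃ ¬y): 0.75 > 0, so result = 0
((((((x ⊃ w) ⊃ ¬z) ⊃ x) ⊃ z) ⊃ ¬y) ⊃ w): 0 ≤ 0.2, so result = 1
(((((((x ⊃ w) ⊃ ¬z) ⊃ x) ⊃ z) ⊃ ¬y) ⊃ w) ⊃ y): 1 > 0.66, so result = 0.66
((((((((x ⊃ w) ⊃ ¬z) ⊃ x) ⊃ z) ⊃ ¬y) ⊃ w) ⊃ y) ⊃ w): 0.66 > 0.2, so result = 0.2
(((((((((x ⊃ w) ⊃ ¬z) ⊃ x) ⊃ z) ⊃ ¬y) ⊃ w) ⊃ y) ⊃ w) ⊃ z): 0.2 ≤ 0.75, so result = 1
((((((((((x ⊃ w) ⊃ ¬z) ⊃ x) ⊃ z) ⊃ ¬y) ⊃ w) ⊃ y) ⊃ w) ⊃ z) ⊃ w): 1 > 0.2, so result = 0.2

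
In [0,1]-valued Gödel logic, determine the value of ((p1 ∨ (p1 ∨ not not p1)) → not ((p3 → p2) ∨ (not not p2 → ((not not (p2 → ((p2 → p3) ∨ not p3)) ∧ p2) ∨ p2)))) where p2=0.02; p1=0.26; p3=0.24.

0.00

not p1: Gödel ¬ of 0.26 = 0 (operand ≠ 0)
not not p1: Gödel ¬ of 0 = 1 (operand is 0)
(p1 ∨ not not p1) = max(0.26, 1) = 1
(p1 ∨ (p1 ∨ not not p1)) = max(0.26, 1) = 1
(p3 → p2): 0.24 > 0.02, so result = 0.02
not p2: Gödel ¬ of 0.02 = 0 (operand ≠ 0)
not not p2: Gödel ¬ of 0 = 1 (operand is 0)
(p2 → p3): 0.02 ≤ 0.24, so result = 1
not p3: Gödel ¬ of 0.24 = 0 (operand ≠ 0)
((p2 → p3) ∨ not p3) = max(1, 0) = 1
(p2 → ((p2 → p3) ∨ not p3)): 0.02 ≤ 1, so result = 1
not (p2 → ((p2 → p3) ∨ not p3)): Gödel ¬ of 1 = 0 (operand ≠ 0)
not not (p2 → ((p2 → p3) ∨ not p3)): Gödel ¬ of 0 = 1 (operand is 0)
(not not (p2 → ((p2 → p3) ∨ not p3)) ∧ p2) = min(1, 0.02) = 0.02
((not not (p2 → ((p2 → p3) ∨ not p3)) ∧ p2) ∨ p2) = max(0.02, 0.02) = 0.02
(not not p2 → ((not not (p2 → ((p2 → p3) ∨ not p3)) ∧ p2) ∨ p2)): 1 > 0.02, so result = 0.02
((p3 → p2) ∨ (not not p2 → ((not not (p2 → ((p2 → p3) ∨ not p3)) ∧ p2) ∨ p2))) = max(0.02, 0.02) = 0.02
not ((p3 → p2) ∨ (not not p2 → ((not not (p2 → ((p2 → p3) ∨ not p3)) ∧ p2) ∨ p2))): Gödel ¬ of 0.02 = 0 (operand ≠ 0)
((p1 ∨ (p1 ∨ not not p1)) → not ((p3 → p2) ∨ (not not p2 → ((not not (p2 → ((p2 → p3) ∨ not p3)) ∧ p2) ∨ p2)))): 1 > 0, so result = 0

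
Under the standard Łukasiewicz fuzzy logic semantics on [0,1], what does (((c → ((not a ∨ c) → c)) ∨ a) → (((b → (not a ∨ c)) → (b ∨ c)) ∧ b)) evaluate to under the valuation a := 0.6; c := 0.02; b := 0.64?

0.64

not a: Łukasiewicz ¬ gives 1 − 0.6 = 0.4
(not a ∨ c) = max(0.4, 0.02) = 0.4
((not a ∨ c) → c): min(1, 1 − 0.4 + 0.02) = 0.62
(c → ((not a ∨ c) → c)): min(1, 1 − 0.02 + 0.62) = 1
((c → ((not a ∨ c) → c)) ∨ a) = max(1, 0.6) = 1
not a: Łukasiewicz ¬ gives 1 − 0.6 = 0.4
(not a ∨ c) = max(0.4, 0.02) = 0.4
(b → (not a ∨ c)): min(1, 1 − 0.64 + 0.4) = 0.76
(b ∨ c) = max(0.64, 0.02) = 0.64
((b → (not a ∨ c)) → (b ∨ c)): min(1, 1 − 0.76 + 0.64) = 0.88
(((b → (not a ∨ c)) → (b ∨ c)) ∧ b) = min(0.88, 0.64) = 0.64
(((c → ((not a ∨ c) → c)) ∨ a) → (((b → (not a ∨ c)) → (b ∨ c)) ∧ b)): min(1, 1 − 1 + 0.64) = 0.64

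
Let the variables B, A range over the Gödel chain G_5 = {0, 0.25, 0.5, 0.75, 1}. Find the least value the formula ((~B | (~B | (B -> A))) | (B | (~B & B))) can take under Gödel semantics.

0.25

The minimum is attained at B = 0.25, A = 0:
  ~B: Gödel ¬ of 0.25 = 0 (operand ≠ 0)
  ~B: Gödel ¬ of 0.25 = 0 (operand ≠ 0)
  (B -> A): 0.25 > 0, so result = 0
  (~B | (B -> A)) = max(0, 0) = 0
  (~B | (~B | (B -> A))) = max(0, 0) = 0
  ~B: Gödel ¬ of 0.25 = 0 (operand ≠ 0)
  (~B & B) = min(0, 0.25) = 0
  (B | (~B & B)) = max(0.25, 0) = 0.25
  ((~B | (~B | (B -> A))) | (B | (~B & B))) = max(0, 0.25) = 0.25
Checking all 25 assignments confirms none give a value below 0.25.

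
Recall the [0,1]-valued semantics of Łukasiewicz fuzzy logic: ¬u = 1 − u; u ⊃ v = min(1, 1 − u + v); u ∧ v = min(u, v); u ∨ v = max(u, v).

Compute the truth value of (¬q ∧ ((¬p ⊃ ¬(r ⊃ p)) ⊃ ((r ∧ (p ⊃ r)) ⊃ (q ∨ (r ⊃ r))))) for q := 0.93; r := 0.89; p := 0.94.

¬q: Łukasiewicz ¬ gives 1 − 0.93 = 0.07
¬p: Łukasiewicz ¬ gives 1 − 0.94 = 0.06
(r ⊃ p): min(1, 1 − 0.89 + 0.94) = 1
¬(r ⊃ p): Łukasiewicz ¬ gives 1 − 1 = 0
(¬p ⊃ ¬(r ⊃ p)): min(1, 1 − 0.06 + 0) = 0.94
(p ⊃ r): min(1, 1 − 0.94 + 0.89) = 0.95
(r ∧ (p ⊃ r)) = min(0.89, 0.95) = 0.89
(r ⊃ r): min(1, 1 − 0.89 + 0.89) = 1
(q ∨ (r ⊃ r)) = max(0.93, 1) = 1
((r ∧ (p ⊃ r)) ⊃ (q ∨ (r ⊃ r))): min(1, 1 − 0.89 + 1) = 1
((¬p ⊃ ¬(r ⊃ p)) ⊃ ((r ∧ (p ⊃ r)) ⊃ (q ∨ (r ⊃ r)))): min(1, 1 − 0.94 + 1) = 1
(¬q ∧ ((¬p ⊃ ¬(r ⊃ p)) ⊃ ((r ∧ (p ⊃ r)) ⊃ (q ∨ (r ⊃ r))))) = min(0.07, 1) = 0.07

0.07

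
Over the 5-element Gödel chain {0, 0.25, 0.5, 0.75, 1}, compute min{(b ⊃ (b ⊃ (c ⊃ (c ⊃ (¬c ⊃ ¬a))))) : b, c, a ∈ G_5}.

Every assignment gives 1. For instance at b = 0, c = 0, a = 0:
  ¬c: Gödel ¬ of 0 = 1 (operand is 0)
  ¬a: Gödel ¬ of 0 = 1 (operand is 0)
  (¬c ⊃ ¬a): 1 ≤ 1, so result = 1
  (c ⊃ (¬c ⊃ ¬a)): 0 ≤ 1, so result = 1
  (c ⊃ (c ⊃ (¬c ⊃ ¬a))): 0 ≤ 1, so result = 1
  (b ⊃ (c ⊃ (c ⊃ (¬c ⊃ ¬a)))): 0 ≤ 1, so result = 1
  (b ⊃ (b ⊃ (c ⊃ (c ⊃ (¬c ⊃ ¬a))))): 0 ≤ 1, so result = 1
All 125 assignments give value 1 — the formula is a G_5-tautology.

1.00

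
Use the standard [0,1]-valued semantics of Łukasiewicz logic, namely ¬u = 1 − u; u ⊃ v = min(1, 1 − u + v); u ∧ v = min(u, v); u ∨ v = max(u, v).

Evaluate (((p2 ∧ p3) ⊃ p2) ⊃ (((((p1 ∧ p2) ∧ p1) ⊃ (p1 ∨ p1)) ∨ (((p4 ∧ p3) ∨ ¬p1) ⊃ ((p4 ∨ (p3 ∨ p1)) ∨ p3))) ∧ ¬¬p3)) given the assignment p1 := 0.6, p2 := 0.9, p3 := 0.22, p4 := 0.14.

(p2 ∧ p3) = min(0.9, 0.22) = 0.22
((p2 ∧ p3) ⊃ p2): min(1, 1 − 0.22 + 0.9) = 1
(p1 ∧ p2) = min(0.6, 0.9) = 0.6
((p1 ∧ p2) ∧ p1) = min(0.6, 0.6) = 0.6
(p1 ∨ p1) = max(0.6, 0.6) = 0.6
(((p1 ∧ p2) ∧ p1) ⊃ (p1 ∨ p1)): min(1, 1 − 0.6 + 0.6) = 1
(p4 ∧ p3) = min(0.14, 0.22) = 0.14
¬p1: Łukasiewicz ¬ gives 1 − 0.6 = 0.4
((p4 ∧ p3) ∨ ¬p1) = max(0.14, 0.4) = 0.4
(p3 ∨ p1) = max(0.22, 0.6) = 0.6
(p4 ∨ (p3 ∨ p1)) = max(0.14, 0.6) = 0.6
((p4 ∨ (p3 ∨ p1)) ∨ p3) = max(0.6, 0.22) = 0.6
(((p4 ∧ p3) ∨ ¬p1) ⊃ ((p4 ∨ (p3 ∨ p1)) ∨ p3)): min(1, 1 − 0.4 + 0.6) = 1
((((p1 ∧ p2) ∧ p1) ⊃ (p1 ∨ p1)) ∨ (((p4 ∧ p3) ∨ ¬p1) ⊃ ((p4 ∨ (p3 ∨ p1)) ∨ p3))) = max(1, 1) = 1
¬p3: Łukasiewicz ¬ gives 1 − 0.22 = 0.78
¬¬p3: Łukasiewicz ¬ gives 1 − 0.78 = 0.22
(((((p1 ∧ p2) ∧ p1) ⊃ (p1 ∨ p1)) ∨ (((p4 ∧ p3) ∨ ¬p1) ⊃ ((p4 ∨ (p3 ∨ p1)) ∨ p3))) ∧ ¬¬p3) = min(1, 0.22) = 0.22
(((p2 ∧ p3) ⊃ p2) ⊃ (((((p1 ∧ p2) ∧ p1) ⊃ (p1 ∨ p1)) ∨ (((p4 ∧ p3) ∨ ¬p1) ⊃ ((p4 ∨ (p3 ∨ p1)) ∨ p3))) ∧ ¬¬p3)): min(1, 1 − 1 + 0.22) = 0.22

0.22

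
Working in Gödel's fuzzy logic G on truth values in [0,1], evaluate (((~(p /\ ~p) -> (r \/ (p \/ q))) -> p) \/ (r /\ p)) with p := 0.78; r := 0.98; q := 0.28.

~p: Gödel ¬ of 0.78 = 0 (operand ≠ 0)
(p /\ ~p) = min(0.78, 0) = 0
~(p /\ ~p): Gödel ¬ of 0 = 1 (operand is 0)
(p \/ q) = max(0.78, 0.28) = 0.78
(r \/ (p \/ q)) = max(0.98, 0.78) = 0.98
(~(p /\ ~p) -> (r \/ (p \/ q))): 1 > 0.98, so result = 0.98
((~(p /\ ~p) -> (r \/ (p \/ q))) -> p): 0.98 > 0.78, so result = 0.78
(r /\ p) = min(0.98, 0.78) = 0.78
(((~(p /\ ~p) -> (r \/ (p \/ q))) -> p) \/ (r /\ p)) = max(0.78, 0.78) = 0.78

0.78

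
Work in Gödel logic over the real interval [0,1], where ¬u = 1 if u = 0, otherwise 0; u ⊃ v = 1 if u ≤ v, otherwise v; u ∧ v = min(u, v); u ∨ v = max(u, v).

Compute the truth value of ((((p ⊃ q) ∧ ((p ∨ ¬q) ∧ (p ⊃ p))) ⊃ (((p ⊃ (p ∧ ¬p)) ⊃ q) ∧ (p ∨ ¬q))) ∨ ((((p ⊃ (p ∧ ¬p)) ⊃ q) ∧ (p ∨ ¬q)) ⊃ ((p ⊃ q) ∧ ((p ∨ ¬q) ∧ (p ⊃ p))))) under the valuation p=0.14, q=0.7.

(p ⊃ q): 0.14 ≤ 0.7, so result = 1
¬q: Gödel ¬ of 0.7 = 0 (operand ≠ 0)
(p ∨ ¬q) = max(0.14, 0) = 0.14
(p ⊃ p): 0.14 ≤ 0.14, so result = 1
((p ∨ ¬q) ∧ (p ⊃ p)) = min(0.14, 1) = 0.14
((p ⊃ q) ∧ ((p ∨ ¬q) ∧ (p ⊃ p))) = min(1, 0.14) = 0.14
¬p: Gödel ¬ of 0.14 = 0 (operand ≠ 0)
(p ∧ ¬p) = min(0.14, 0) = 0
(p ⊃ (p ∧ ¬p)): 0.14 > 0, so result = 0
((p ⊃ (p ∧ ¬p)) ⊃ q): 0 ≤ 0.7, so result = 1
¬q: Gödel ¬ of 0.7 = 0 (operand ≠ 0)
(p ∨ ¬q) = max(0.14, 0) = 0.14
(((p ⊃ (p ∧ ¬p)) ⊃ q) ∧ (p ∨ ¬q)) = min(1, 0.14) = 0.14
(((p ⊃ q) ∧ ((p ∨ ¬q) ∧ (p ⊃ p))) ⊃ (((p ⊃ (p ∧ ¬p)) ⊃ q) ∧ (p ∨ ¬q))): 0.14 ≤ 0.14, so result = 1
¬p: Gödel ¬ of 0.14 = 0 (operand ≠ 0)
(p ∧ ¬p) = min(0.14, 0) = 0
(p ⊃ (p ∧ ¬p)): 0.14 > 0, so result = 0
((p ⊃ (p ∧ ¬p)) ⊃ q): 0 ≤ 0.7, so result = 1
¬q: Gödel ¬ of 0.7 = 0 (operand ≠ 0)
(p ∨ ¬q) = max(0.14, 0) = 0.14
(((p ⊃ (p ∧ ¬p)) ⊃ q) ∧ (p ∨ ¬q)) = min(1, 0.14) = 0.14
(p ⊃ q): 0.14 ≤ 0.7, so result = 1
¬q: Gödel ¬ of 0.7 = 0 (operand ≠ 0)
(p ∨ ¬q) = max(0.14, 0) = 0.14
(p ⊃ p): 0.14 ≤ 0.14, so result = 1
((p ∨ ¬q) ∧ (p ⊃ p)) = min(0.14, 1) = 0.14
((p ⊃ q) ∧ ((p ∨ ¬q) ∧ (p ⊃ p))) = min(1, 0.14) = 0.14
((((p ⊃ (p ∧ ¬p)) ⊃ q) ∧ (p ∨ ¬q)) ⊃ ((p ⊃ q) ∧ ((p ∨ ¬q) ∧ (p ⊃ p)))): 0.14 ≤ 0.14, so result = 1
((((p ⊃ q) ∧ ((p ∨ ¬q) ∧ (p ⊃ p))) ⊃ (((p ⊃ (p ∧ ¬p)) ⊃ q) ∧ (p ∨ ¬q))) ∨ ((((p ⊃ (p ∧ ¬p)) ⊃ q) ∧ (p ∨ ¬q)) ⊃ ((p ⊃ q) ∧ ((p ∨ ¬q) ∧ (p ⊃ p))))) = max(1, 1) = 1

1.00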